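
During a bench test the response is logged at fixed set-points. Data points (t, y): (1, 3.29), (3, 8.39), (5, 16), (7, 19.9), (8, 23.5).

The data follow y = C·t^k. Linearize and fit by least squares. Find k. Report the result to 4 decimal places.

k = 0.9516

With ln yᵢ as the transformed response and ln tᵢ as the regressor:
Σln t = 6.7334, Σ(ln t)² = 11.9079, Σln y = 12.2382, Σln t·ln y = 19.1836.
Equations: 11.9079·k + 6.7334·ln C = 19.1836;  6.7334·k + 5·ln C = 12.2382.
Solving (det = 14.2007): k = 0.95156, ln C = 1.16619.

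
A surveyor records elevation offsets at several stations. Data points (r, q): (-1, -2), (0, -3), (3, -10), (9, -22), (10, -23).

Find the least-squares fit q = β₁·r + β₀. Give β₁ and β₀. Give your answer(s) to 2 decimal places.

β₁ = -1.98, β₀ = -3.67

Sums needed: Σr·r = 191, Σr = 21, Σ1 = 5.
Right-hand side: Σr·q = -456, Σq = -60.
Normal equations: [[191, 21]; [21, 5]]·[β₁, β₀]ᵀ = [-456, -60]ᵀ.
Eliminating β₀: 5·(row 1) − 21·(row 2) gives 514·β₁ = 5·(-456) − 21·(-60) = -1020, so β₁ = -510/257.
Then β₀ = ((-60) − 21·(-510/257))/5 = -942/257.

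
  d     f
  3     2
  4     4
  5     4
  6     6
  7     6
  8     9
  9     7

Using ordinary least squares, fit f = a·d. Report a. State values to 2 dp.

Sums needed: Σd·d = 280.
Right-hand side: Σd·f = 255.
Hence a = 255 / 280 ≈ 0.910714.

a = 0.91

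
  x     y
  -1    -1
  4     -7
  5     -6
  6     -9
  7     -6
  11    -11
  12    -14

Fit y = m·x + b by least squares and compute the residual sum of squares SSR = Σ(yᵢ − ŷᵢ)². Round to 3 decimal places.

SSR = 12.282

MᵀM·[m, b]ᵀ = Mᵀy reads: 392·m + 44·b = -442;  44·m + 7·b = -54.
(Σx·x = 392, Σx = 44, Σ1 = 7, Σx·y = -442, Σy = -54.)
Determinant 392·7 − 44² = 808.
m = ((-442)·7 − 44·(-54))/808 = -359/404; b = (392·(-54) − 44·(-442))/808 = -215/101.
Residuals: 97/404, -133/101, 231/404, -311/202, 949/404, 365/404, -122/101; SSR = 2481/202.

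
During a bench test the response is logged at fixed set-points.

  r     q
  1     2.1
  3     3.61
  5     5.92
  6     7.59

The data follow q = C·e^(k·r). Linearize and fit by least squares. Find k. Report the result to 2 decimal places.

k = 0.26

Taking logs, ln q = k·r + ln C, so regress ln q on r.
Sums: Σr = 15.0000, Σ(r)² = 71.0000, Σln q = 5.8308, Σr·ln q = 25.6457.
Normal system: [[71.0000, 15.0000]; [15.0000, 4]]·[k, ln C]ᵀ = [25.6457, 5.8308]ᵀ.
Solving (det = 59.0000): k = 0.25628, ln C = 0.49664.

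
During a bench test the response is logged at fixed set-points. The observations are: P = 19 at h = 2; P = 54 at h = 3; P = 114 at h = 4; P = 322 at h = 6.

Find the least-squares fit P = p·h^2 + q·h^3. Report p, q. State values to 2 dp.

p = 3.21, q = 0.96

Entries of AᵀA: Σh^2·h^2 = 1649, Σh^2·h^3 = 9075, Σh^3·h^3 = 51545.
And Σh^2·P = 13978, Σh^3·P = 78458.
Determinant 1649·51545 − 9075² = 2642080.
p = (13978·51545 − 9075·78458)/2642080 = 424483/132104; q = (1649·78458 − 9075·13978)/2642080 = 631723/660520.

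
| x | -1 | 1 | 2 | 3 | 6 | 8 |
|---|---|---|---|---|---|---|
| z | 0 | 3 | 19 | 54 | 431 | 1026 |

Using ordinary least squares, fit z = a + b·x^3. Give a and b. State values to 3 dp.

The normal system AᵀA·[a, b]ᵀ = Aᵀz is [[6, 763]; [763, 309595]]·[a, b]ᵀ = [1533, 620021]ᵀ.
Determinant 6·309595 − 763² = 1275401.
a = (1533·309595 − 763·620021)/1275401 = 1533112/1275401; b = (6·620021 − 763·1533)/1275401 = 2550447/1275401.

a = 1.202, b = 2.000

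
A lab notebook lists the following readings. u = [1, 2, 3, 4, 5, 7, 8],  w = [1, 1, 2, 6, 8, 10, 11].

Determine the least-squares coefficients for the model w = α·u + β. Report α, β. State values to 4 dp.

α = 1.6196, β = -1.3696

The normal equations are: 168·α + 30·β = 231;  30·α + 7·β = 39.
Determinant 168·7 − 30² = 276.
α = (231·7 − 30·39)/276 = 149/92; β = (168·39 − 30·231)/276 = -63/46.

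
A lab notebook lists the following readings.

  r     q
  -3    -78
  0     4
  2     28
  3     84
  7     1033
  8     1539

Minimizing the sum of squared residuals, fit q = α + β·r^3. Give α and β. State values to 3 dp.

Forming XᵀX = [[6, 863]; [863, 381315]] and Xᵀq = [2610, 1146885]ᵀ gives XᵀX·[α, β]ᵀ = Xᵀq.
det = 6·381315 − 863² = 1543121.
α = (2610·381315 − 863·1146885)/1543121 = 5470395/1543121; β = (6·1146885 − 863·2610)/1543121 = 4628880/1543121.

α = 3.545, β = 3.000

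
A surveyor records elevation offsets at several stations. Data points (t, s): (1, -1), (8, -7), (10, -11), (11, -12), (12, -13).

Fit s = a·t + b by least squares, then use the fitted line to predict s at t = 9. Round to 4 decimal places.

ŝ = -9.4637

The normal equations are: 430·a + 42·b = -455;  42·a + 5·b = -44.
(Σt·t = 430, Σt = 42, Σ1 = 5, Σt·s = -455, Σs = -44.)
Δ = 430·5 − 42² = 386.
a = ((-455)·5 − 42·(-44))/386 = -427/386; b = (430·(-44) − 42·(-455))/386 = 95/193.
At t = 9: ŝ = (-427/386)·(9) + (95/193)·(1) = -3653/386.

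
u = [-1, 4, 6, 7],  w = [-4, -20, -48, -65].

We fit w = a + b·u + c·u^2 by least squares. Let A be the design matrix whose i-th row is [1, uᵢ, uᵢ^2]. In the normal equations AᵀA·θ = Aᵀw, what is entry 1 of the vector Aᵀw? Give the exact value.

-137

Entry 1 ↔ basis 1, so (Aᵀw)_{1} = Σᵢ wᵢ = (1)·(-4) + (1)·(-20) + (1)·(-48) + (1)·(-65) = -137.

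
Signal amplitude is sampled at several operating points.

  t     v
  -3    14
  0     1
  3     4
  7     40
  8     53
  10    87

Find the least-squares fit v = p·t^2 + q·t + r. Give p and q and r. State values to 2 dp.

AᵀA·[p, q, r]ᵀ = Aᵀv reads: 16659·p + 1855·q + 231·r = 14214;  1855·p + 231·q + 25·r = 1544;  231·p + 25·q + 6·r = 199.
(Σt^2·t^2 = 16659, Σt^2·t = 1855, Σt^2 = 231, Σt·t = 231, Σt = 25, Σ1 = 6, Σt^2·v = 14214, Σt·v = 1544, Σv = 199.)
Solving the 3×3 system (Gaussian elimination) gives p = 144815/141276, q = -74267/47092, r = 19307/70638.

p = 1.03, q = -1.58, r = 0.27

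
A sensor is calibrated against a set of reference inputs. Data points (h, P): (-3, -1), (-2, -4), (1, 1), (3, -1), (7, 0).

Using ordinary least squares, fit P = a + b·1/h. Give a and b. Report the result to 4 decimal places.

Setting ∂/∂a … = 0 gives: 5·a + (9/14)·b = -5;  (9/14)·a + (2633/1764)·b = 3.
(Σ1 = 5, Σ1/h = 9/14, Σ1/h·1/h = 2633/1764, ΣP = -5, Σ1/h·P = 3.)
Determinant 5·(2633/1764) − (9/14)² = 3109/441.
a = ((-5)·(2633/1764) − (9/14)·3)/(3109/441) = -16567/12436; b = (5·3 − (9/14)·(-5))/(3109/441) = 16065/6218.

a = -1.3322, b = 2.5836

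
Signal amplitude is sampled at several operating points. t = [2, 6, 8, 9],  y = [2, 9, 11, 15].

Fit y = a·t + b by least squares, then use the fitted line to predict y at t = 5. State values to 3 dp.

ŷ = 7.087

With design matrix A, AᵀA = [[185, 25]; [25, 4]] and Aᵀy = [281, 37]ᵀ.
Δ = 185·4 − 25² = 115.
a = (281·4 − 25·37)/115 = 199/115; b = (185·37 − 25·281)/115 = -36/23.
At t = 5: ŷ = (199/115)·(5) + (-36/23)·(1) = 163/23.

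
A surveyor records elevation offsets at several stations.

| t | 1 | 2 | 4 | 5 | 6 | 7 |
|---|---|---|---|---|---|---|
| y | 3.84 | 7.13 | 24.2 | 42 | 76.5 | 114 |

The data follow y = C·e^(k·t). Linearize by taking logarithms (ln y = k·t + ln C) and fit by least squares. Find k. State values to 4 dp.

Taking logs, ln y = k·t + ln C, so regress ln y on t.
Σt = 25.0000, Σ(t)² = 131.0000, Σln y = 19.3073, Σt·ln y = 95.8850.
Equations: 131.0000·k + 25.0000·ln C = 95.8850;  25.0000·k + 6·ln C = 19.3073.
Slope k = (n·Σt·ln y − Σt·Σln y)/(n·Σ(t)² − (Σt)²) = (6·95.8850 − 25.0000·19.3073)/161.0000 = 0.57533; ln C = (Σln y − k·Σt)/n = 0.82069.

k = 0.5753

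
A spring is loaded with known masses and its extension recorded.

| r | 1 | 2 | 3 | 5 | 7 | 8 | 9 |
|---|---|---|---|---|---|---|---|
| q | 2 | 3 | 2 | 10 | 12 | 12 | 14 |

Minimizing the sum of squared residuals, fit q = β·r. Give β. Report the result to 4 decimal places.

Compute the Gram sums: Σr·r = 233.
Moment sums: Σr·q = 370.
AᵀA·[β]ᵀ = Aᵀq becomes [[233]]·[β]ᵀ = [370]ᵀ.
β = 370/233 = 1.58798.

β = 1.5880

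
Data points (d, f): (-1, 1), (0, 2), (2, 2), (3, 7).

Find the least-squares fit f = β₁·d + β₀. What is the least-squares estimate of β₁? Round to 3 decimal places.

Forming MᵀM = [[14, 4]; [4, 4]] and Mᵀf = [24, 12]ᵀ gives MᵀM·[β₁, β₀]ᵀ = Mᵀf.
Eliminating β₀: 4·(row 1) − 4·(row 2) gives 40·β₁ = 4·24 − 4·12 = 48, so β₁ = 6/5.
Then β₀ = (12 − 4·(6/5))/4 = 9/5.

β₁ = 1.200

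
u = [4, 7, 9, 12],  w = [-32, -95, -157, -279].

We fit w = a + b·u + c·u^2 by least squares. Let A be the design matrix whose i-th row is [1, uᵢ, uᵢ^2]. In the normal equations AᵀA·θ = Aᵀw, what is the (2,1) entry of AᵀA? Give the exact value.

Row 2 ↔ basis u, column 1 ↔ basis 1, so (AᵀA)_{2,1} = Σᵢ u = (4)·(1) + (7)·(1) + (9)·(1) + (12)·(1) = 32.

32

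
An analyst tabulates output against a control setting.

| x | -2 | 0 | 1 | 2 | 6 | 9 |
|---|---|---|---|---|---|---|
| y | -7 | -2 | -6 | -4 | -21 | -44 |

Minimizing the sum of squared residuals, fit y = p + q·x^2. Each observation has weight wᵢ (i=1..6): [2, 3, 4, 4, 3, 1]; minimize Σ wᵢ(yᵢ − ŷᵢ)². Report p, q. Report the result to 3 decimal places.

p = -3.515, q = -0.494

Forming MᵀWM = [[17, 217]; [217, 10549]] and MᵀWy = [-167, -5976]ᵀ gives MᵀWM·[p, q]ᵀ = MᵀWy.
Δ = 17·10549 − 217² = 132244.
p = ((-167)·10549 − 217·(-5976))/132244 = -66413/18892; q = (17·(-5976) − 217·(-167))/132244 = -65353/132244.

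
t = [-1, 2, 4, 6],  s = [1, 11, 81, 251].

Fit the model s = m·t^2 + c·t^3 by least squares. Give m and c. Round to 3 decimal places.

m = 1.145, c = 0.972

Entries of AᵀA: Σt^2·t^2 = 1569, Σt^2·t^3 = 8831, Σt^3·t^3 = 50817.
Right-hand side: Σt^2·s = 10377, Σt^3·s = 59487.
AᵀA·[m, c]ᵀ = Aᵀs becomes [[1569, 8831]; [8831, 50817]]·[m, c]ᵀ = [10377, 59487]ᵀ.
Δ = 1569·50817 − 8831² = 1745312.
m = (10377·50817 − 8831·59487)/1745312 = 249789/218164; c = (1569·59487 − 8831·10377)/1745312 = 211977/218164.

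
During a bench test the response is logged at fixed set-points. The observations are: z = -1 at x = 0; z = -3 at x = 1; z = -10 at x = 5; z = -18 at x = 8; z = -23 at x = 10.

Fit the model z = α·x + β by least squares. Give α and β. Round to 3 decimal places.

α = -2.179, β = -0.540

Entries of MᵀM: Σx·x = 190, Σx = 24, Σ1 = 5.
For Mᵀz: Σx·z = -427, Σz = -55.
Δ = 190·5 − 24² = 374.
α = ((-427)·5 − 24·(-55))/374 = -815/374; β = (190·(-55) − 24·(-427))/374 = -101/187.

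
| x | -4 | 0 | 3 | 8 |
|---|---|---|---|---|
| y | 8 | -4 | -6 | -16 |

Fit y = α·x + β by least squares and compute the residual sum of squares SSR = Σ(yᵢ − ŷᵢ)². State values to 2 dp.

SSR = 11.36

Normal-equation sums: Σx·x = 89, Σx = 7, Σ1 = 4.
For Mᵀy: Σx·y = -178, Σy = -18.
Determinant 89·4 − 7² = 307.
α = ((-178)·4 − 7·(-18))/307 = -586/307; β = (89·(-18) − 7·(-178))/307 = -356/307.
Residuals: 468/307, -872/307, 272/307, 132/307; SSR = 3488/307.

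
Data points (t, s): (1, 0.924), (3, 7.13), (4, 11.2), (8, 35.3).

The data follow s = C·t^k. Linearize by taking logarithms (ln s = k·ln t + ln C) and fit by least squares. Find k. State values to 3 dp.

k = 1.757

Taking logs, ln s = k·ln t + ln C, so regress ln s on ln t.
XᵀX = [[7.4528, 4.5643]; [4.5643, 4]], rhs = [12.9181, 7.8651]ᵀ  (here Σln t = 4.5643, Σ(ln t)² = 7.4528, Σln s = 7.8651, Σln t·ln s = 12.9181).
Solving (det = 8.9781): k = 1.75688, ln C = -0.03848.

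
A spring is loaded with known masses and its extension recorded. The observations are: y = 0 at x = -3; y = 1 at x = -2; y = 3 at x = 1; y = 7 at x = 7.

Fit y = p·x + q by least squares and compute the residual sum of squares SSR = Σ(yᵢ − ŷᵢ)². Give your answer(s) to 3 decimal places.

The normal system AᵀA·[p, q]ᵀ = Aᵀy is [[63, 3]; [3, 4]]·[p, q]ᵀ = [50, 11]ᵀ.
det = 63·4 − 3² = 243.
p = (50·4 − 3·11)/243 = 167/243; q = (63·11 − 3·50)/243 = 181/81.
Residuals: -14/81, 34/243, 19/243, -11/243; SSR = 14/243.

SSR = 0.058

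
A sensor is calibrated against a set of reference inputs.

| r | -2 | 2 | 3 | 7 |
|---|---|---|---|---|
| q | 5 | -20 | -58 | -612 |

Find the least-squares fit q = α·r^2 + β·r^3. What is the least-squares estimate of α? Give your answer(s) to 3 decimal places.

Setting ∂/∂α … = 0 gives: 2514·α + 17050·β = -30570;  17050·α + 118506·β = -211682.
(Σr^2·r^2 = 2514, Σr^2·r^3 = 17050, Σr^3·r^3 = 118506, Σr^2·q = -30570, Σr^3·q = -211682.)
Δ = 2514·118506 − 17050² = 7221584.
α = ((-30570)·118506 − 17050·(-211682))/7221584 = -846895/451349; β = (2514·(-211682) − 17050·(-30570))/7221584 = -684378/451349.

α = -1.876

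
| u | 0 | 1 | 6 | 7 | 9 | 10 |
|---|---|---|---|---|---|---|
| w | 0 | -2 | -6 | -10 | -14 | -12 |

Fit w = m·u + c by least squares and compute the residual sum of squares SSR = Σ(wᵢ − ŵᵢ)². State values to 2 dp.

SSR = 10.62

Forming MᵀM = [[267, 33]; [33, 6]] and Mᵀw = [-354, -44]ᵀ gives MᵀM·[m, c]ᵀ = Mᵀw.
Eliminating c: 6·(row 1) − 33·(row 2) gives 513·m = 6·(-354) − 33·(-44) = -672, so m = -224/171.
Then c = ((-44) − 33·(-224/171))/6 = -22/171.
Residuals: 22/171, -32/57, 340/171, -40/57, -356/171, 70/57; SSR = 1816/171.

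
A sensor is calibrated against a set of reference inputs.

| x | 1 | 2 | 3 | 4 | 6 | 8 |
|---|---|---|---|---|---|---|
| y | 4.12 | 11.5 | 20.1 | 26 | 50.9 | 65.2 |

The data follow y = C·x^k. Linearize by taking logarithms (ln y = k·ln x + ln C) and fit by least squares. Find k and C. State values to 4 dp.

Let Y = ln y. Fitting Y = k·ln x + ln C by least squares:
XᵀX = [[11.1437, 7.0493]; [7.0493, 6]], rhs = [25.2344, 18.2243]ᵀ  (here Σln x = 7.0493, Σ(ln x)² = 11.1437, Σln y = 18.2243, Σln x·ln y = 25.2344).
Δ = 11.1437·6 − (7.0493)² = 17.1702; k = (25.2344·6 − 7.0493·18.2243)/17.1702 = 1.33593, ln C = (11.1437·18.2243 − 7.0493·25.2344)/17.1702 = 1.46783, so C = exp(1.46783) = 4.33983.

k = 1.3359, C = 4.3398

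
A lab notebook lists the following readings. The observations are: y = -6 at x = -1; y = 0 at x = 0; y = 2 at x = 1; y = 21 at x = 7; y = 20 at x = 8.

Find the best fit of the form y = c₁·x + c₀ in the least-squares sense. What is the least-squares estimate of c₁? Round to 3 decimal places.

From the data, Σx·x = 115, Σx = 15, Σ1 = 5.
Moment sums: Σx·y = 315, Σy = 37.
Eliminating c₀: 5·(row 1) − 15·(row 2) gives 350·c₁ = 5·315 − 15·37 = 1020, so c₁ = 102/35.
Then c₀ = (37 − 15·(102/35))/5 = -47/35.

c₁ = 2.914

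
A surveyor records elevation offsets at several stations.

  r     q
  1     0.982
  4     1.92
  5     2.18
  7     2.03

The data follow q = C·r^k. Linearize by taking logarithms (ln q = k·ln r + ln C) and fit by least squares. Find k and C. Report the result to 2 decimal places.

Taking logs, ln q = k·ln r + ln C, so regress ln q on ln r.
Sums: Σln r = 4.9416, Σ(ln r)² = 8.2987, Σln q = 2.1215, Σln r·ln q = 3.5364.
Normal system: [[8.2987, 4.9416]; [4.9416, 4]]·[k, ln C]ᵀ = [3.5364, 2.1215]ᵀ.
Slope k = (n·Σln r·ln q − Σln r·Σln q)/(n·Σ(ln r)² − (Σln r)²) = (4·3.5364 − 4.9416·2.1215)/8.7748 = 0.41729; ln C = (Σln q − k·Σln r)/n = 0.01486, so C = exp(0.01486) = 1.01497.

k = 0.42, C = 1.01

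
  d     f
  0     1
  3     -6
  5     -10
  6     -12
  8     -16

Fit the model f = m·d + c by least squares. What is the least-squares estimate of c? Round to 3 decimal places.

c = 0.720

The normal system MᵀM·[m, c]ᵀ = Mᵀf is [[134, 22]; [22, 5]]·[m, c]ᵀ = [-268, -43]ᵀ.
Determinant 134·5 − 22² = 186.
m = ((-268)·5 − 22·(-43))/186 = -197/93; c = (134·(-43) − 22·(-268))/186 = 67/93.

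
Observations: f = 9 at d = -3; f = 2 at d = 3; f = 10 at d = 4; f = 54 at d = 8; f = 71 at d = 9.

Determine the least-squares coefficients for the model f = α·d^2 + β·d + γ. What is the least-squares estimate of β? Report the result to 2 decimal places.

From the data, Σd^2·d^2 = 11075, Σd^2·d = 1305, Σd^2 = 179, Σd·d = 179, Σd = 21, Σ1 = 5.
Moment sums: Σd^2·f = 9466, Σd·f = 1090, Σf = 146.
Inverting the 3×3 Gram matrix, [α, β, γ]ᵀ = [75721/73572, -24999/24524, -123761/36786]ᵀ.

β = -1.02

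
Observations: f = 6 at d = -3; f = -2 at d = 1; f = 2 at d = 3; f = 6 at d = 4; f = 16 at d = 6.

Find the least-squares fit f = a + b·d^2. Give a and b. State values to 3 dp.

Sums needed: Σ1 = 5, Σd^2 = 71, Σd^2·d^2 = 1715.
And Σf = 28, Σd^2·f = 742.
Determinant 5·1715 − 71² = 3534.
a = (28·1715 − 71·742)/3534 = -777/589; b = (5·742 − 71·28)/3534 = 287/589.

a = -1.319, b = 0.487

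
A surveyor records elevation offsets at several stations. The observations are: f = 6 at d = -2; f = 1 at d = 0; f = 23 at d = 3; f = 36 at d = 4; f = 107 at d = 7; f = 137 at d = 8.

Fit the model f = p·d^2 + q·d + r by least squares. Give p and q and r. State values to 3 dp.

Forming XᵀX = [[6850, 938, 142]; [938, 142, 20]; [142, 20, 6]] and Xᵀf = [14818, 2046, 310]ᵀ gives XᵀX·[p, q, r]ᵀ = Xᵀf.
Row-reducing yields p = 69781/35211, q = 42904/35211, r = 8246/11737.

p = 1.982, q = 1.218, r = 0.703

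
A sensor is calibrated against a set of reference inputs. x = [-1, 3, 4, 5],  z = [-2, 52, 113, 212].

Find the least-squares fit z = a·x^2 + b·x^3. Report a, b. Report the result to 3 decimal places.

a = 1.463, b = 1.404

With design matrix M, MᵀM = [[963, 4391]; [4391, 20451]] and Mᵀz = [7574, 35138]ᵀ.
Eliminating b: 20451·(row 1) − 4391·(row 2) gives 413432·a = 20451·7574 − 4391·35138 = 604916, so a = 151229/103358.
Then b = (35138 − 4391·(151229/103358))/20451 = 145115/103358.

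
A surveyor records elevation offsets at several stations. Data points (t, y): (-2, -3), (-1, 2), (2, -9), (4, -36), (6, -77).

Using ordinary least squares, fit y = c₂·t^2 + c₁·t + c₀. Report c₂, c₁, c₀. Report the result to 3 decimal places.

Normal-equation sums: Σt^2·t^2 = 1585, Σt^2·t = 279, Σt^2 = 61, Σt·t = 61, Σt = 9, Σ1 = 5.
And Σt^2·y = -3394, Σt·y = -620, Σy = -123.
Row-reducing yields c₂ = -43453/22598, c₁ = -36949/22598, c₀ = 20362/11299.

c₂ = -1.923, c₁ = -1.635, c₀ = 1.802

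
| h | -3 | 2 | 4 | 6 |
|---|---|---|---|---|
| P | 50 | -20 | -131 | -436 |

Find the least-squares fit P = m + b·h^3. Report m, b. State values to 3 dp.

The normal system XᵀX·[m, b]ᵀ = XᵀP is [[4, 261]; [261, 51545]]·[m, b]ᵀ = [-537, -104070]ᵀ.
Eliminating b: 51545·(row 1) − 261·(row 2) gives 138059·m = 51545·(-537) − 261·(-104070) = -517395, so m = -517395/138059.
Then b = ((-104070) − 261·(-517395/138059))/51545 = -276123/138059.

m = -3.748, b = -2.000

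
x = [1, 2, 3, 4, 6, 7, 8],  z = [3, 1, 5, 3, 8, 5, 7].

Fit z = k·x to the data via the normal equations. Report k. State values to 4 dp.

Setting ∂/∂k … = 0 gives: 179·k = 171.
(Σx·x = 179, Σx·z = 171.)
k = 171/179 = 0.955307.

k = 0.9553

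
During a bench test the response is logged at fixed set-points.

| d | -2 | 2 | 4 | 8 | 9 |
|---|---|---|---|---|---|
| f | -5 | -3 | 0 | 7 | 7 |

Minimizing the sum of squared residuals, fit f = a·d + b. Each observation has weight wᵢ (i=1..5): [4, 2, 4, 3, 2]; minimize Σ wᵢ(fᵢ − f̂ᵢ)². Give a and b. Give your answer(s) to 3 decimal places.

Entries of MᵀWM: Σwᵢ·d·d = 442, Σwᵢ·d = 54, Σwᵢ·1 = 15.
Right-hand side: Σwᵢ·d·f = 322, Σwᵢ·f = 9.
MᵀWM·[a, b]ᵀ = MᵀWf becomes [[442, 54]; [54, 15]]·[a, b]ᵀ = [322, 9]ᵀ.
det = 442·15 − 54² = 3714.
a = (322·15 − 54·9)/3714 = 724/619; b = (442·9 − 54·322)/3714 = -2235/619.

a = 1.170, b = -3.611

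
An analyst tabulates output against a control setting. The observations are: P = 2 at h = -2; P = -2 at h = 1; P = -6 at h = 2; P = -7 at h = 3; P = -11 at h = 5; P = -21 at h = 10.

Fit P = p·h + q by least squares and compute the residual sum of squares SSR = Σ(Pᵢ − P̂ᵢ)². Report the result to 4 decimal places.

Normal-equation sums: Σh·h = 143, Σh = 19, Σ1 = 6.
Right-hand side: Σh·P = -304, ΣP = -45.
Normal equations: [[143, 19]; [19, 6]]·[p, q]ᵀ = [-304, -45]ᵀ.
det = 143·6 − 19² = 497.
p = ((-304)·6 − 19·(-45))/497 = -969/497; q = (143·(-45) − 19·(-304))/497 = -659/497.
Residuals: -285/497, 634/497, -55/71, 87/497, 37/497, -88/497; SSR = 1304/497.

SSR = 2.6237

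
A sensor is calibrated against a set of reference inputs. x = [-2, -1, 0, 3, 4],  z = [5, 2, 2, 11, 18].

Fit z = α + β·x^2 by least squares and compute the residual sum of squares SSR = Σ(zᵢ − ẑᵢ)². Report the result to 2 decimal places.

Setting ∂/∂α … = 0 gives: 5·α + 30·β = 38;  30·α + 354·β = 409.
Determinant 5·354 − 30² = 870.
α = (38·354 − 30·409)/870 = 197/145; β = (5·409 − 30·38)/870 = 181/174.
Residuals: -226/435, -347/870, 93/145, 81/290, -1/435; SSR = 799/870.

SSR = 0.92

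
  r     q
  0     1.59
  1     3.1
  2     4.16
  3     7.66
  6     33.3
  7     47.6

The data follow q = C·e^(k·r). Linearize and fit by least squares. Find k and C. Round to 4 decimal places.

k = 0.4846, C = 1.7098

Taking logs, ln q = k·r + ln C, so regress ln q on r.
Σr = 19.0000, Σ(r)² = 99.0000, Σln q = 12.4251, Σr·ln q = 58.1636.
Equations: 99.0000·k + 19.0000·ln C = 58.1636;  19.0000·k + 6·ln C = 12.4251.
Δ = 99.0000·6 − (19.0000)² = 233.0000; k = (58.1636·6 − 19.0000·12.4251)/233.0000 = 0.48457, ln C = (99.0000·12.4251 − 19.0000·58.1636)/233.0000 = 0.53636, so C = exp(0.53636) = 1.70977.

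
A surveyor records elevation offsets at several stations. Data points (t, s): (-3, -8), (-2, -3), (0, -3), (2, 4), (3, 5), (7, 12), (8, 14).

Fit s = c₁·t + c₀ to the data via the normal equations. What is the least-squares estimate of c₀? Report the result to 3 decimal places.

The normal system AᵀA·[c₁, c₀]ᵀ = Aᵀs is [[139, 15]; [15, 7]]·[c₁, c₀]ᵀ = [249, 21]ᵀ.
Δ = 139·7 − 15² = 748.
c₁ = (249·7 − 15·21)/748 = 21/11; c₀ = (139·21 − 15·249)/748 = -12/11.

c₀ = -1.091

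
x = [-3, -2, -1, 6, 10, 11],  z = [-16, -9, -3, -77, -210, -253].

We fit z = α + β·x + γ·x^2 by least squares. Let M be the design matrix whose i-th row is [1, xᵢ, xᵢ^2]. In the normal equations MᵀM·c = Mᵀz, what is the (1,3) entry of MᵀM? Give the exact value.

Row 1 ↔ basis 1, column 3 ↔ basis x^2, so (MᵀM)_{1,3} = Σᵢ x^2 = (1)·(9) + (1)·(4) + (1)·(1) + (1)·(36) + (1)·(100) + (1)·(121) = 271.

271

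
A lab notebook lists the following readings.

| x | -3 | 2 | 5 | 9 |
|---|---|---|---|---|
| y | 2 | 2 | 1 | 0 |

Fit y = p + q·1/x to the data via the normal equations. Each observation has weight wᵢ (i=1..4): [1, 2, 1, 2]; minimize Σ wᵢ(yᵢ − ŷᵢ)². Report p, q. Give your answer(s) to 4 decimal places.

Setting ∂/∂p … = 0 gives: 6·p + (49/45)·q = 7;  (49/45)·p + (2737/4050)·q = 23/15.
Determinant 6·(2737/4050) − (49/45)² = 1162/405.
p = (7·(2737/4050) − (49/45)·(23/15))/(1162/405) = 1771/1660; q = (6·(23/15) − (49/45)·7)/(1162/405) = 639/1162.

p = 1.0669, q = 0.5499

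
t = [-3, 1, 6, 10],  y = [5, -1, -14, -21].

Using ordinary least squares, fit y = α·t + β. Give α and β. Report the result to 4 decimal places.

With design matrix M, MᵀM = [[146, 14]; [14, 4]] and Mᵀy = [-310, -31]ᵀ.
Eliminating β: 4·(row 1) − 14·(row 2) gives 388·α = 4·(-310) − 14·(-31) = -806, so α = -403/194.
Then β = ((-31) − 14·(-403/194))/4 = -93/194.

α = -2.0773, β = -0.4794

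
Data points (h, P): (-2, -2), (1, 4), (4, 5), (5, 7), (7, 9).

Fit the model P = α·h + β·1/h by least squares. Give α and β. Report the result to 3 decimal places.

α = 1.217, β = 2.076

From the data, Σh·h = 95, Σh·1/h = 5, Σ1/h·1/h = 26909/19600.
For MᵀP: Σh·P = 126, Σ1/h·P = 1251/140.
det = 95·(26909/19600) − 5² = 413271/3920.
α = (126·(26909/19600) − 5·(1251/140))/(413271/3920) = 279426/229595; β = (95·(1251/140) − 5·126)/(413271/3920) = 95340/45919.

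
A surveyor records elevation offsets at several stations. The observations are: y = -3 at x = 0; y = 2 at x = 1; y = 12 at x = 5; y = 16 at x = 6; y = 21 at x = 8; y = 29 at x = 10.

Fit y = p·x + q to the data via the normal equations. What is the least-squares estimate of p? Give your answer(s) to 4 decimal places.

p = 3.0395

Forming AᵀA = [[226, 30]; [30, 6]] and Aᵀy = [616, 77]ᵀ gives AᵀA·[p, q]ᵀ = Aᵀy.
det = 226·6 − 30² = 456.
p = (616·6 − 30·77)/456 = 231/76; q = (226·77 − 30·616)/456 = -539/228.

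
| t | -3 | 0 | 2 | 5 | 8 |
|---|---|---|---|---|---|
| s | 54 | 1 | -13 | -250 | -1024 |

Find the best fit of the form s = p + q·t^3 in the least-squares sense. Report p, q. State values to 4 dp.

p = 1.0876, q = -2.0023

The normal system MᵀM·[p, q]ᵀ = Mᵀs is [[5, 618]; [618, 278562]]·[p, q]ᵀ = [-1232, -557100]ᵀ.
Determinant 5·278562 − 618² = 1010886.
p = ((-1232)·278562 − 618·(-557100))/1010886 = 183236/168481; q = (5·(-557100) − 618·(-1232))/1010886 = -337354/168481.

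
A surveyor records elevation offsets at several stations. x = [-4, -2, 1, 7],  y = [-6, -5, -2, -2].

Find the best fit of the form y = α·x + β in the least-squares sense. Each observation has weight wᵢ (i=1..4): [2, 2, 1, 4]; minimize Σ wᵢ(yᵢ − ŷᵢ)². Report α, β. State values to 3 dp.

Compute the Gram sums: Σwᵢ·x·x = 237, Σwᵢ·x = 17, Σwᵢ·1 = 9.
Moment sums: Σwᵢ·x·y = 10, Σwᵢ·y = -32.
So AᵀWA·[α, β]ᵀ = AᵀWy: [[237, 17]; [17, 9]]·[α, β]ᵀ = [10, -32]ᵀ.
Determinant 237·9 − 17² = 1844.
α = (10·9 − 17·(-32))/1844 = 317/922; β = (237·(-32) − 17·10)/1844 = -3877/922.

α = 0.344, β = -4.205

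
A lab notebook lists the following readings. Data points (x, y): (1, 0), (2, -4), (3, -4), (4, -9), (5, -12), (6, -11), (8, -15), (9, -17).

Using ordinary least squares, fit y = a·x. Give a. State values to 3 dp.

a = -1.928

The normal system AᵀA·[a]ᵀ = Aᵀy is [[236]]·[a]ᵀ = [-455]ᵀ.
a = (-455)/236 = -1.92797.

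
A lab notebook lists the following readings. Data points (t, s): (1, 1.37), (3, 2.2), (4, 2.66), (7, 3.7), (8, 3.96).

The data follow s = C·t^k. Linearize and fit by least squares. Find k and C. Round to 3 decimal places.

Linearized form: ln s = k·ln t + ln C. From the 5 transformed points,
Σln t = 6.5103, Σ(ln t)² = 11.2394, Σln s = 4.7662, Σln t·ln s = 7.6302.
Equations: 11.2394·k + 6.5103·ln C = 7.6302;  6.5103·k + 5·ln C = 4.7662.
Slope k = (n·Σln t·ln s − Σln t·Σln s)/(n·Σ(ln t)² − (Σln t)²) = (5·7.6302 − 6.5103·4.7662)/13.8136 = 0.51557; ln C = (Σln s − k·Σln t)/n = 0.28193, so C = exp(0.28193) = 1.32569.

k = 0.516, C = 1.326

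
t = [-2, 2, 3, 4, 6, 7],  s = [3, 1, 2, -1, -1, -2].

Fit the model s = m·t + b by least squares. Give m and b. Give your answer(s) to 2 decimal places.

Forming XᵀX = [[118, 20]; [20, 6]] and Xᵀs = [-22, 2]ᵀ gives XᵀX·[m, b]ᵀ = Xᵀs.
det = 118·6 − 20² = 308.
m = ((-22)·6 − 20·2)/308 = -43/77; b = (118·2 − 20·(-22))/308 = 169/77.

m = -0.56, b = 2.19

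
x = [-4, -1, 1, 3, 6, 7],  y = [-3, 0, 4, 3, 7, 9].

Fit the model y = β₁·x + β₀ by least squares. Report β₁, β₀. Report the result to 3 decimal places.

β₁ = 1.023, β₀ = 1.288

Entries of AᵀA: Σx·x = 112, Σx = 12, Σ1 = 6.
For Aᵀy: Σx·y = 130, Σy = 20.
So AᵀA·[β₁, β₀]ᵀ = Aᵀy: [[112, 12]; [12, 6]]·[β₁, β₀]ᵀ = [130, 20]ᵀ.
det = 112·6 − 12² = 528.
β₁ = (130·6 − 12·20)/528 = 45/44; β₀ = (112·20 − 12·130)/528 = 85/66.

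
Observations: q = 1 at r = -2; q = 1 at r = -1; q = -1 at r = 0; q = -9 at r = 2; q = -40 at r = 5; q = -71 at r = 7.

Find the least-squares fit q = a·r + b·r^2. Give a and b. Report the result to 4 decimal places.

a = -2.5188, b = -1.0898

The normal equations are: 83·a + 467·b = -718;  467·a + 3059·b = -4510.
(Σr·r = 83, Σr·r^2 = 467, Σr^2·r^2 = 3059, Σr·q = -718, Σr^2·q = -4510.)
det = 83·3059 − 467² = 35808.
a = ((-718)·3059 − 467·(-4510))/35808 = -1879/746; b = (83·(-4510) − 467·(-718))/35808 = -813/746.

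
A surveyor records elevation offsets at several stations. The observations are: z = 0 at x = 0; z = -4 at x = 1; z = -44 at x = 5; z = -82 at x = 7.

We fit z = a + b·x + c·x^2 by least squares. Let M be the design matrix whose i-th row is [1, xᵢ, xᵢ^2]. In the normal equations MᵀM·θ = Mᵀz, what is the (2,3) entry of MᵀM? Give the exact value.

Row 2 ↔ basis x, column 3 ↔ basis x^2, so (MᵀM)_{2,3} = Σᵢ (x)·(x^2) = (0)·(0) + (1)·(1) + (5)·(25) + (7)·(49) = 469.

469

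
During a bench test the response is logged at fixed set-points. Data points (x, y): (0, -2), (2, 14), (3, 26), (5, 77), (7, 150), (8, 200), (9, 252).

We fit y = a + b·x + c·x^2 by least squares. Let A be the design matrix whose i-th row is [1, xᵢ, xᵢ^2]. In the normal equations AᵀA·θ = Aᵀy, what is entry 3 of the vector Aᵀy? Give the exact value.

42777

Entry 3 ↔ basis x^2, so (Aᵀy)_{3} = Σᵢ (x^2)·yᵢ = (0)·(-2) + (4)·(14) + (9)·(26) + (25)·(77) + (49)·(150) + (64)·(200) + (81)·(252) = 42777.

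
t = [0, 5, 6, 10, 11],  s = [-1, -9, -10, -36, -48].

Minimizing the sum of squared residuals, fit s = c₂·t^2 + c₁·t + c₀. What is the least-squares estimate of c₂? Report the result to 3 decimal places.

Setting ∂/∂c₂ … = 0 gives: 26562·c₂ + 2672·c₁ + 282·c₀ = -9993;  2672·c₂ + 282·c₁ + 32·c₀ = -993;  282·c₂ + 32·c₁ + 5·c₀ = -104.
(Σt^2·t^2 = 26562, Σt^2·t = 2672, Σt^2 = 282, Σt·t = 282, Σt = 32, Σ1 = 5, Σt^2·s = -9993, Σt·s = -993, Σs = -104.)
Row-reducing yields c₂ = -17357/35350, c₁ = 45057/35350, c₀ = -4471/3535.

c₂ = -0.491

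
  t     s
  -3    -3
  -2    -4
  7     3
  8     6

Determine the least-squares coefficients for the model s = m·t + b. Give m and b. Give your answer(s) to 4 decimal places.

m = 0.8020, b = -1.5050

Entries of AᵀA: Σt·t = 126, Σt = 10, Σ1 = 4.
Moment sums: Σt·s = 86, Σs = 2.
AᵀA·[m, b]ᵀ = Aᵀs becomes [[126, 10]; [10, 4]]·[m, b]ᵀ = [86, 2]ᵀ.
Eliminating b: 4·(row 1) − 10·(row 2) gives 404·m = 4·86 − 10·2 = 324, so m = 81/101.
Then b = (2 − 10·(81/101))/4 = -152/101.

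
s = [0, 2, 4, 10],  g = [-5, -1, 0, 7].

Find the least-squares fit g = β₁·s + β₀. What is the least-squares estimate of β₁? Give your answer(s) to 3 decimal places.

Sums needed: Σs·s = 120, Σs = 16, Σ1 = 4.
Right-hand side: Σs·g = 68, Σg = 1.
Determinant 120·4 − 16² = 224.
β₁ = (68·4 − 16·1)/224 = 8/7; β₀ = (120·1 − 16·68)/224 = -121/28.

β₁ = 1.143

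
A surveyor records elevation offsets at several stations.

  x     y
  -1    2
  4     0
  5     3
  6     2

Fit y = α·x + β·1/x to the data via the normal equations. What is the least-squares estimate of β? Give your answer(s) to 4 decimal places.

Setting ∂/∂α … = 0 gives: 78·α + 4·β = 25;  4·α + (4069/3600)·β = -16/15.
(Σx·x = 78, Σx·1/x = 4, Σ1/x·1/x = 4069/3600, Σx·y = 25, Σ1/x·y = -16/15.)
det = 78·(4069/3600) − 4² = 43297/600.
α = (25·(4069/3600) − 4·(-16/15))/(43297/600) = 117085/259782; β = (78·(-16/15) − 4·25)/(43297/600) = -109920/43297.

β = -2.5387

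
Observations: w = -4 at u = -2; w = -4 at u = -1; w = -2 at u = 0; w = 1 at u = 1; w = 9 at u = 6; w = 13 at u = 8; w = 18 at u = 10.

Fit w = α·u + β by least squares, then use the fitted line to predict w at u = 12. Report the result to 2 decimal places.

Sums needed: Σu·u = 206, Σu = 22, Σ1 = 7.
And Σu·w = 351, Σw = 31.
Determinant 206·7 − 22² = 958.
α = (351·7 − 22·31)/958 = 1775/958; β = (206·31 − 22·351)/958 = -668/479.
At u = 12: ŵ = (1775/958)·(12) + (-668/479)·(1) = 9982/479.

ŵ = 20.84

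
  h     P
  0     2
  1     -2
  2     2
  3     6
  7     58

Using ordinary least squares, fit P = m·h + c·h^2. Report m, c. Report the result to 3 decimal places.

The normal system XᵀX·[m, c]ᵀ = XᵀP is [[63, 379]; [379, 2499]]·[m, c]ᵀ = [426, 2902]ᵀ.
Eliminating c: 2499·(row 1) − 379·(row 2) gives 13796·m = 2499·426 − 379·2902 = -35284, so m = -8821/3449.
Then c = (2902 − 379·(-8821/3449))/2499 = 5343/3449.

m = -2.558, c = 1.549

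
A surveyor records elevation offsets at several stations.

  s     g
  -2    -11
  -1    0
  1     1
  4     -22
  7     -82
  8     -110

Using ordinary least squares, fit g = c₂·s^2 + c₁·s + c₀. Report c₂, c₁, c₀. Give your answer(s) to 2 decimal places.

Sums needed: Σs^2·s^2 = 6771, Σs^2·s = 911, Σs^2 = 135, Σs·s = 135, Σs = 17, Σ1 = 6.
Right-hand side: Σs^2·g = -11453, Σs·g = -1519, Σg = -224.
MᵀM·[c₂, c₁, c₀]ᵀ = Mᵀg becomes [[6771, 911, 135]; [911, 135, 17]; [135, 17, 6]]·[c₂, c₁, c₀]ᵀ = [-11453, -1519, -224]ᵀ.
Solving the 3×3 system (Gaussian elimination) gives c₂ = -22373/11220, c₁ = 7301/3740, c₀ = 11227/5610.

c₂ = -1.99, c₁ = 1.95, c₀ = 2.00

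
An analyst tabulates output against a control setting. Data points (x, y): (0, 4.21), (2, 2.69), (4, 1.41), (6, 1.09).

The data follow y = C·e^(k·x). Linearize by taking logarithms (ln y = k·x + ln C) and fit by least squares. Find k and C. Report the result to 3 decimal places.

Linearized form: ln y = k·x + ln C. From the 4 transformed points,
Σx = 12.0000, Σ(x)² = 56.0000, Σln y = 2.8568, Σx·ln y = 3.8705.
Equations: 56.0000·k + 12.0000·ln C = 3.8705;  12.0000·k + 4·ln C = 2.8568.
Solving (det = 80.0000): k = -0.23499, ln C = 1.41916, so C = exp(1.41916) = 4.13366.

k = -0.235, C = 4.134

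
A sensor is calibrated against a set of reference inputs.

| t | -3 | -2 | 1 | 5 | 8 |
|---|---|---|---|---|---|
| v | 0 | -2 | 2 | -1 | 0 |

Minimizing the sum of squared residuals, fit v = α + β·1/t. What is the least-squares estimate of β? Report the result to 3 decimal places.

β = 2.118

The normal system AᵀA·[α, β]ᵀ = Aᵀv is [[5, 59/120]; [59/120, 20401/14400]]·[α, β]ᵀ = [-1, 14/5]ᵀ.
Eliminating β: (20401/14400)·(row 1) − (59/120)·(row 2) gives (24631/3600)·α = (20401/14400)·(-1) − (59/120)·(14/5) = -1609/576, so α = -40225/98524.
Then β = ((14/5) − (59/120)·(-40225/98524))/(20401/14400) = 52170/24631.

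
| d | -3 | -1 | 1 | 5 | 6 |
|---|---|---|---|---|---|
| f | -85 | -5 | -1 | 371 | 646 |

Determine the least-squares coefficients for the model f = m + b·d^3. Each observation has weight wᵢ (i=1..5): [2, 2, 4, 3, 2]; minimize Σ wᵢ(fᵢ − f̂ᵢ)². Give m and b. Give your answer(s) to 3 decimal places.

With design matrix X, XᵀWX = [[13, 755]; [755, 141651]] and XᵀWf = [2221, 422793]ᵀ.
Δ = 13·141651 − 755² = 1271438.
m = (2221·141651 − 755·422793)/1271438 = -2300922/635719; b = (13·422793 − 755·2221)/1271438 = 1909727/635719.

m = -3.619, b = 3.004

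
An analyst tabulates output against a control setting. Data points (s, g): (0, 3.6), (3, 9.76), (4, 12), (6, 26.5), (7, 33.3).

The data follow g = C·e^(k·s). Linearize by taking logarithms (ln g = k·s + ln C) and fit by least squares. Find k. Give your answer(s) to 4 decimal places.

Linearized form: ln g = k·s + ln C. From the 5 transformed points,
XᵀX = [[110.0000, 20.0000]; [20.0000, 5]], rhs = [60.9763, 12.8268]ᵀ  (here Σs = 20.0000, Σ(s)² = 110.0000, Σln g = 12.8268, Σs·ln g = 60.9763).
Solving (det = 150.0000): k = 0.32230, ln C = 1.27618.

k = 0.3223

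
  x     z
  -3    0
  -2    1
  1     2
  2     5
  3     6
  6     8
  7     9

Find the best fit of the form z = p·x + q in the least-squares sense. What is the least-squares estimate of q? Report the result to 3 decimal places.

Compute the Gram sums: Σx·x = 112, Σx = 14, Σ1 = 7.
Right-hand side: Σx·z = 139, Σz = 31.
AᵀA·[p, q]ᵀ = Aᵀz becomes [[112, 14]; [14, 7]]·[p, q]ᵀ = [139, 31]ᵀ.
Eliminating q: 7·(row 1) − 14·(row 2) gives 588·p = 7·139 − 14·31 = 539, so p = 11/12.
Then q = (31 − 14·(11/12))/7 = 109/42.

q = 2.595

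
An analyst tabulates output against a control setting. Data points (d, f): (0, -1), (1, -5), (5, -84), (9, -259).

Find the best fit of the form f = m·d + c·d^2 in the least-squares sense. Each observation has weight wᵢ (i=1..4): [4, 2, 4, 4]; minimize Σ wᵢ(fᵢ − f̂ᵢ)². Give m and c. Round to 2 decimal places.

m = -1.84, c = -2.99

Setting ∂/∂m … = 0 gives: 426·m + 3418·c = -11014;  3418·m + 28746·c = -92326.
Determinant 426·28746 − 3418² = 563072.
m = ((-11014)·28746 − 3418·(-92326))/563072 = -32443/17596; c = (426·(-92326) − 3418·(-11014))/563072 = -52657/17596.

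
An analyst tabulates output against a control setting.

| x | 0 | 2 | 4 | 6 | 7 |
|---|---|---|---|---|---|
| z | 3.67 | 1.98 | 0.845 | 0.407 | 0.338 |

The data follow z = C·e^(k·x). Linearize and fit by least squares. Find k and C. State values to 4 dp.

Linearized form: ln z = k·x + ln C. From the 5 transformed points,
Sums: Σx = 19.0000, Σ(x)² = 105.0000, Σln z = -0.1688, Σx·ln z = -12.2941.
Normal system: [[105.0000, 19.0000]; [19.0000, 5]]·[k, ln C]ᵀ = [-12.2941, -0.1688]ᵀ.
Δ = 105.0000·5 − (19.0000)² = 164.0000; k = (-12.2941·5 − 19.0000·-0.1688)/164.0000 = -0.35527, ln C = (105.0000·-0.1688 − 19.0000·-12.2941)/164.0000 = 1.31625, so C = exp(1.31625) = 3.72943.

k = -0.3553, C = 3.7294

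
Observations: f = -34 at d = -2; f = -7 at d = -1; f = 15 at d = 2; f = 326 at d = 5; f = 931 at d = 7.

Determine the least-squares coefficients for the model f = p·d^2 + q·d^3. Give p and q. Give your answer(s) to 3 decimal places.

From the data, Σd^2·d^2 = 3059, Σd^2·d^3 = 19931, Σd^3·d^3 = 133403.
And Σd^2·f = 53686, Σd^3·f = 360482.
MᵀM·[p, q]ᵀ = Mᵀf becomes [[3059, 19931]; [19931, 133403]]·[p, q]ᵀ = [53686, 360482]ᵀ.
Δ = 3059·133403 − 19931² = 10835016.
p = (53686·133403 − 19931·360482)/10835016 = -5723321/2708754; q = (3059·360482 − 19931·53686)/10835016 = 430247/142566.

p = -2.113, q = 3.018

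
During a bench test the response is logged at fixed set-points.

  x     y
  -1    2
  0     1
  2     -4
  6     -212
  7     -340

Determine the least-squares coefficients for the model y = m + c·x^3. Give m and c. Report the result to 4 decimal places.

Normal-equation sums: Σ1 = 5, Σx^3 = 566, Σx^3·x^3 = 164370.
And Σy = -553, Σx^3·y = -162446.
det = 5·164370 − 566² = 501494.
m = ((-553)·164370 − 566·(-162446))/501494 = 523913/250747; c = (5·(-162446) − 566·(-553))/501494 = -249616/250747.

m = 2.0894, c = -0.9955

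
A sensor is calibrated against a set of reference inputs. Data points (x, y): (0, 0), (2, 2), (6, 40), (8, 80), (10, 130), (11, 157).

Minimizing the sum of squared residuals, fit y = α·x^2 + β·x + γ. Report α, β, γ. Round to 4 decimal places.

α = 1.4977, β = -2.0962, γ = -0.0327

With design matrix A, AᵀA = [[30049, 3067, 325]; [3067, 325, 37]; [325, 37, 6]] and Aᵀy = [38565, 3911, 409]ᵀ.
Inverting the 3×3 Gram matrix, [α, β, γ]ᵀ = [12109/8085, -16948/8085, -8/245]ᵀ.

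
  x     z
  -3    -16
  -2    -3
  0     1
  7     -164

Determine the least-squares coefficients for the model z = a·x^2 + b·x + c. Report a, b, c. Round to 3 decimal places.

The normal equations are: 2498·a + 308·b + 62·c = -8192;  308·a + 62·b + 2·c = -1094;  62·a + 2·b + 4·c = -182.
Solving the 3×3 system (Gaussian elimination) gives a = -4150/1419, b = -4487/1419, c = 668/473.

a = -2.925, b = -3.162, c = 1.412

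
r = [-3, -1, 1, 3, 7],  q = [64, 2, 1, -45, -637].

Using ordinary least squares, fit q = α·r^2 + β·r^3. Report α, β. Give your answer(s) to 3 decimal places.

α = 1.069, β = -2.010

XᵀX·[α, β]ᵀ = Xᵀq reads: 2565·α + 16807·β = -31039;  16807·α + 119109·β = -221435.
(Σr^2·r^2 = 2565, Σr^2·r^3 = 16807, Σr^3·r^3 = 119109, Σr^2·q = -31039, Σr^3·q = -221435.)
Determinant 2565·119109 − 16807² = 23039336.
α = ((-31039)·119109 − 16807·(-221435))/23039336 = 12316897/11519668; β = (2565·(-221435) − 16807·(-31039))/23039336 = -23154151/11519668.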